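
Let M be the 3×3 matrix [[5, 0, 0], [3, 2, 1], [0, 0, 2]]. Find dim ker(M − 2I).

1

M − 2I = [[3, 0, 0], [3, 0, 1], [0, 0, 0]].
This matrix has rank 2, so its null space has dimension 3 − 2 = 1.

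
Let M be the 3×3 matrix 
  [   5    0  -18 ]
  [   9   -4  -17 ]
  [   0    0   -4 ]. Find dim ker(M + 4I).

M + 4I = [[9, 0, -18], [9, 0, -17], [0, 0, 0]].
This matrix has rank 2, so its null space has dimension 3 − 2 = 1.

1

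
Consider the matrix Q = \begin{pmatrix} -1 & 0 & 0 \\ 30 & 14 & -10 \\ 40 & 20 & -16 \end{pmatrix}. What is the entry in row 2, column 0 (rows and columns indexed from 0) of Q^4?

-4160

Characteristic polynomial: λ^3 + 3λ^2 - 22λ - 24 = (λ - 4)(λ + 1)(λ + 6), so the eigenvalues are -6, -1, 4.
λ=-1: eigenvector (1, -2, 0).
λ=4: eigenvector (0, 1, 1).
λ=-6: eigenvector (0, 1, 2).
P = [[1, 0, 0], [-2, 1, 1], [0, 1, 2]], D = diag(-1, 4, -6), P⁻¹ = [[1, 0, 0], [4, 2, -1], [-2, -1, 1]].
Q⁴ = P·diag(1, 256, 1296)·P⁻¹ = [[1, 0, 0], [-1570, -784, 1040], [-4160, -2080, 2336]].
The requested entry is -4160.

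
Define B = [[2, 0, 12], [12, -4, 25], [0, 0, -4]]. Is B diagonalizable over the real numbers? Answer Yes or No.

Characteristic polynomial: p(r) = r^3 + 6r^2 - 32 = (r - 2)(r + 4)^2.
r = -4 has algebraic multiplicity 2; rank(B + 4I) = 2, so geometric multiplicity = 1.
Geometric multiplicity < algebraic multiplicity, so B is not diagonalizable.

No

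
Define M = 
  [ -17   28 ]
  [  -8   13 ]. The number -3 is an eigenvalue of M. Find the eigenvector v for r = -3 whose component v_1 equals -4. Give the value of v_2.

M + 3I = [[-14, 28], [-8, 16]].
Solving (M + 3I)v = 0 gives the eigenspace spanned by (-4, -2).
With v_1 = -4, v = (-4, -2), so v_2 = -2.

-2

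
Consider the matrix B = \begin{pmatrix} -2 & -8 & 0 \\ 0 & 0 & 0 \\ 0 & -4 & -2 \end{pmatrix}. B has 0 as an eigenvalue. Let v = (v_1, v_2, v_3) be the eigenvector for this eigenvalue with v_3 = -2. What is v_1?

-4

B = [[-2, -8, 0], [0, 0, 0], [0, -4, -2]].
Solving (B)v = 0 gives the eigenspace spanned by (-4, 1, -2).
With v_3 = -2, v = (-4, 1, -2), so v_1 = -4.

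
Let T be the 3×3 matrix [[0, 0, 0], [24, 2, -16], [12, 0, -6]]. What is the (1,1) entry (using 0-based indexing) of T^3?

8

Characteristic polynomial: λ^3 + 4λ^2 - 12λ = λ(λ - 2)(λ + 6), so the eigenvalues are -6, 0, 2.
λ=0: eigenvector (1, 4, 2).
λ=2: eigenvector (0, 1, 0).
λ=-6: eigenvector (0, 2, 1).
P = [[1, 0, 0], [4, 1, 2], [2, 0, 1]], D = diag(0, 2, -6), P⁻¹ = [[1, 0, 0], [0, 1, -2], [-2, 0, 1]].
T³ = P·diag(0, 8, -216)·P⁻¹ = [[0, 0, 0], [864, 8, -448], [432, 0, -216]].
The requested entry is 8.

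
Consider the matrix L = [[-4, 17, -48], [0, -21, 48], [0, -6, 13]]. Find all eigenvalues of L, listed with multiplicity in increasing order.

Characteristic polynomial: p(μ) = μ^3 + 12μ^2 + 47μ + 60 = (μ + 3)(μ + 4)(μ + 5).
Roots (with multiplicity): -5, -4, -3.

-5, -4, -3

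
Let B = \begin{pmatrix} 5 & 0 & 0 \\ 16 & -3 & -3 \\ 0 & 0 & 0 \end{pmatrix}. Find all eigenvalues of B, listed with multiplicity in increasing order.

Characteristic polynomial: p(t) = t^3 - 2t^2 - 15t = t(t - 5)(t + 3).
Roots (with multiplicity): -3, 0, 5.

-3, 0, 5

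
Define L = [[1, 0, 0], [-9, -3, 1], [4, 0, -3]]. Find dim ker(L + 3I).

L + 3I = [[4, 0, 0], [-9, 0, 1], [4, 0, 0]].
This matrix has rank 2, so its null space has dimension 3 − 2 = 1.

1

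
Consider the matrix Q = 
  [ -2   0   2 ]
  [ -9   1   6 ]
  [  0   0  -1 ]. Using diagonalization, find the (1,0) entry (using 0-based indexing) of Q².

9

Characteristic polynomial: r^3 + 2r^2 - r - 2 = (r - 1)(r + 1)(r + 2), so the eigenvalues are -2, -1, 1.
r=-2: eigenvector (1, 3, 0).
r=1: eigenvector (0, 1, 0).
r=-1: eigenvector (2, 6, 1).
P = [[1, 0, 2], [3, 1, 6], [0, 0, 1]], D = diag(-2, 1, -1), P⁻¹ = [[1, 0, -2], [-3, 1, 0], [0, 0, 1]].
Q² = P·diag(4, 1, 1)·P⁻¹ = [[4, 0, -6], [9, 1, -18], [0, 0, 1]].
The requested entry is 9.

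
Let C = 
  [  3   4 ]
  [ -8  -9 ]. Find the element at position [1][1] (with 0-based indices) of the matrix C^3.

Characteristic polynomial: t^2 + 6t + 5 = (t + 1)(t + 5), so the eigenvalues are -5, -1.
t=-1: eigenvector (1, -1).
t=-5: eigenvector (-1, 2).
P = [[1, -1], [-1, 2]], D = diag(-1, -5), P⁻¹ = [[2, 1], [1, 1]].
C³ = P·diag(-1, -125)·P⁻¹ = [[123, 124], [-248, -249]].
The requested entry is -249.

-249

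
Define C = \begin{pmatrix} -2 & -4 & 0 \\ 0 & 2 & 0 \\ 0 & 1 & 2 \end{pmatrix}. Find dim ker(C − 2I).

1

C − 2I = [[-4, -4, 0], [0, 0, 0], [0, 1, 0]].
This matrix has rank 2, so its null space has dimension 3 − 2 = 1.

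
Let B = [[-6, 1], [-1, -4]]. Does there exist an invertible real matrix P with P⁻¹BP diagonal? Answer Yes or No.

No

Characteristic polynomial: p(s) = s^2 + 10s + 25 = (s + 5)^2.
s = -5 has algebraic multiplicity 2; rank(B + 5I) = 1, so geometric multiplicity = 1.
Geometric multiplicity < algebraic multiplicity, so B is not diagonalizable.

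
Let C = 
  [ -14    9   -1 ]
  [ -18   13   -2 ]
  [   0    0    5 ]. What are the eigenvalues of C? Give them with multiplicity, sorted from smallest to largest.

Characteristic polynomial: p(t) = t^3 - 4t^2 - 25t + 100 = (t - 5)(t - 4)(t + 5).
Roots (with multiplicity): -5, 4, 5.

-5, 4, 5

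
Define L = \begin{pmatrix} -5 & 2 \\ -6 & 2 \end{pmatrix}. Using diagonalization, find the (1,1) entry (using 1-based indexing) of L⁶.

Characteristic polynomial: λ^2 + 3λ + 2 = (λ + 1)(λ + 2), so the eigenvalues are -2, -1.
λ=-1: eigenvector (1, 2).
λ=-2: eigenvector (-2, -3).
P = [[1, -2], [2, -3]], D = diag(-1, -2), P⁻¹ = [[-3, 2], [-2, 1]].
L⁶ = P·diag(1, 64)·P⁻¹ = [[253, -126], [378, -188]].
The requested entry is 253.

253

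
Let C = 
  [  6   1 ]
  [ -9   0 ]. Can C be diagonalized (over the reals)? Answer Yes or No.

No

Characteristic polynomial: p(t) = t^2 - 6t + 9 = (t - 3)^2.
t = 3 has algebraic multiplicity 2; rank(C − 3I) = 1, so geometric multiplicity = 1.
Geometric multiplicity < algebraic multiplicity, so C is not diagonalizable.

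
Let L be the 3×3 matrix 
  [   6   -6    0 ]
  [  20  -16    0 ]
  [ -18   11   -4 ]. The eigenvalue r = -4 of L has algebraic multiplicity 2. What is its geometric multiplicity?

L + 4I = [[10, -6, 0], [20, -12, 0], [-18, 11, 0]].
This matrix has rank 2, so its null space has dimension 3 − 2 = 1.

1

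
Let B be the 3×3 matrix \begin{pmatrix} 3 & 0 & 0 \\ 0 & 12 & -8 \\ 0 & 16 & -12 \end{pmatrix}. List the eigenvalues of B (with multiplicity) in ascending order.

Characteristic polynomial: p(λ) = λ^3 - 3λ^2 - 16λ + 48 = (λ - 4)(λ - 3)(λ + 4).
Roots (with multiplicity): -4, 3, 4.

-4, 3, 4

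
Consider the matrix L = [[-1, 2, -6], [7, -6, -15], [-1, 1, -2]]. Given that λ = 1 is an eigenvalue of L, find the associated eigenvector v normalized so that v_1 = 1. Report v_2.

1

L − 1I = [[-2, 2, -6], [7, -7, -15], [-1, 1, -3]].
Solving (L − 1I)v = 0 gives the eigenspace spanned by (1, 1, 0).
With v_1 = 1, v = (1, 1, 0), so v_2 = 1.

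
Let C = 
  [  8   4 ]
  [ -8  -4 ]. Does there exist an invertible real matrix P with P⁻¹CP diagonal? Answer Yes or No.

Yes

Characteristic polynomial: p(s) = s^2 - 4s = s(s - 4).
All 2 eigenvalues are distinct, so C is diagonalizable.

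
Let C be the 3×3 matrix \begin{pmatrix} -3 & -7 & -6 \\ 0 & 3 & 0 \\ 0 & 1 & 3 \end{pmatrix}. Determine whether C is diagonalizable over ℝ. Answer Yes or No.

Characteristic polynomial: p(t) = t^3 - 3t^2 - 9t + 27 = (t - 3)^2(t + 3).
t = 3 has algebraic multiplicity 2; rank(C − 3I) = 2, so geometric multiplicity = 1.
Geometric multiplicity < algebraic multiplicity, so C is not diagonalizable.

No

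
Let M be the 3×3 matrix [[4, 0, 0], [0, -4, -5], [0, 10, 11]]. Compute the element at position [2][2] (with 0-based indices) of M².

Characteristic polynomial: μ^3 - 11μ^2 + 34μ - 24 = (μ - 6)(μ - 4)(μ - 1), so the eigenvalues are 1, 4, 6.
μ=4: eigenvector (1, 0, 0).
μ=6: eigenvector (0, -1, 2).
μ=1: eigenvector (0, -1, 1).
P = [[1, 0, 0], [0, -1, -1], [0, 2, 1]], D = diag(4, 6, 1), P⁻¹ = [[1, 0, 0], [0, 1, 1], [0, -2, -1]].
M² = P·diag(16, 36, 1)·P⁻¹ = [[16, 0, 0], [0, -34, -35], [0, 70, 71]].
The requested entry is 71.

71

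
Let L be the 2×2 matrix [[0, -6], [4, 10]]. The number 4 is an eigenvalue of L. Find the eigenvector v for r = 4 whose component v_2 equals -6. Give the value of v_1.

L − 4I = [[-4, -6], [4, 6]].
Solving (L − 4I)v = 0 gives the eigenspace spanned by (9, -6).
With v_2 = -6, v = (9, -6), so v_1 = 9.

9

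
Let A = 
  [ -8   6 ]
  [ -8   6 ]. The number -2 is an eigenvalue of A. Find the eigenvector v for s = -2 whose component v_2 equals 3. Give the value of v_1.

3

A + 2I = [[-6, 6], [-8, 8]].
Solving (A + 2I)v = 0 gives the eigenspace spanned by (3, 3).
With v_2 = 3, v = (3, 3), so v_1 = 3.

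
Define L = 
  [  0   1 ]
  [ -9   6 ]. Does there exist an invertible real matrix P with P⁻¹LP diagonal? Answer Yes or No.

No

Characteristic polynomial: p(λ) = λ^2 - 6λ + 9 = (λ - 3)^2.
λ = 3 has algebraic multiplicity 2; rank(L − 3I) = 1, so geometric multiplicity = 1.
Geometric multiplicity < algebraic multiplicity, so L is not diagonalizable.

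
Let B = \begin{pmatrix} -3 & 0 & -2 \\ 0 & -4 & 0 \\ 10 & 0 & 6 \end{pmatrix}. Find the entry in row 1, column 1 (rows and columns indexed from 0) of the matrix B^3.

-64

Characteristic polynomial: μ^3 + μ^2 - 10μ + 8 = (μ - 2)(μ - 1)(μ + 4), so the eigenvalues are -4, 1, 2.
μ=1: eigenvector (1, 0, -2).
μ=-4: eigenvector (0, 1, 0).
μ=2: eigenvector (-2, 0, 5).
P = [[1, 0, -2], [0, 1, 0], [-2, 0, 5]], D = diag(1, -4, 2), P⁻¹ = [[5, 0, 2], [0, 1, 0], [2, 0, 1]].
B³ = P·diag(1, -64, 8)·P⁻¹ = [[-27, 0, -14], [0, -64, 0], [70, 0, 36]].
The requested entry is -64.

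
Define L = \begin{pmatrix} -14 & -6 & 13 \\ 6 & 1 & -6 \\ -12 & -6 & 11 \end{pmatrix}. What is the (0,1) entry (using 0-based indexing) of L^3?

-6

Characteristic polynomial: r^3 + 2r^2 - r - 2 = (r - 1)(r + 1)(r + 2), so the eigenvalues are -2, -1, 1.
r=-2: eigenvector (1, -2, 0).
r=1: eigenvector (-3, 1, -3).
r=-1: eigenvector (1, 0, 1).
P = [[1, -3, 1], [-2, 1, 0], [0, -3, 1]], D = diag(-2, 1, -1), P⁻¹ = [[1, 0, -1], [2, 1, -2], [6, 3, -5]].
L³ = P·diag(-8, 1, -1)·P⁻¹ = [[-20, -6, 19], [18, 1, -18], [-12, -6, 11]].
The requested entry is -6.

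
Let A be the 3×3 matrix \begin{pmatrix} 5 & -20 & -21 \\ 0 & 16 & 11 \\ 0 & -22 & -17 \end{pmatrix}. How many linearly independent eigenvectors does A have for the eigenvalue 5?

1

A − 5I = [[0, -20, -21], [0, 11, 11], [0, -22, -22]].
This matrix has rank 2, so its null space has dimension 3 − 2 = 1.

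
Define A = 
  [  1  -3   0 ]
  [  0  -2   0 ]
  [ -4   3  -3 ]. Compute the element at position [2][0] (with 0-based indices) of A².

Characteristic polynomial: t^3 + 4t^2 + t - 6 = (t - 1)(t + 2)(t + 3), so the eigenvalues are -3, -2, 1.
t=1: eigenvector (1, 0, -1).
t=-2: eigenvector (1, 1, -1).
t=-3: eigenvector (0, 0, 1).
P = [[1, 1, 0], [0, 1, 0], [-1, -1, 1]], D = diag(1, -2, -3), P⁻¹ = [[1, -1, 0], [0, 1, 0], [1, 0, 1]].
A² = P·diag(1, 4, 9)·P⁻¹ = [[1, 3, 0], [0, 4, 0], [8, -3, 9]].
The requested entry is 8.

8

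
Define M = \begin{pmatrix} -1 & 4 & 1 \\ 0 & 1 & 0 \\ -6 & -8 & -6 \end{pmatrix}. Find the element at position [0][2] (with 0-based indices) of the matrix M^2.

-7

Characteristic polynomial: μ^3 + 6μ^2 + 5μ - 12 = (μ - 1)(μ + 3)(μ + 4), so the eigenvalues are -4, -3, 1.
μ=1: eigenvector (1, 1, -2).
μ=-3: eigenvector (1, 0, -2).
μ=-4: eigenvector (-1, 0, 3).
P = [[1, 1, -1], [1, 0, 0], [-2, -2, 3]], D = diag(1, -3, -4), P⁻¹ = [[0, 1, 0], [3, -1, 1], [2, 0, 1]].
M² = P·diag(1, 9, 16)·P⁻¹ = [[-5, -8, -7], [0, 1, 0], [42, 16, 30]].
The requested entry is -7.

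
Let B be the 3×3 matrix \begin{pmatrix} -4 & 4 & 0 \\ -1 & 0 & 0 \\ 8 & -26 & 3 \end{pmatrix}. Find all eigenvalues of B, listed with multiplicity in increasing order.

-2, -2, 3

Characteristic polynomial: p(r) = r^3 + r^2 - 8r - 12 = (r - 3)(r + 2)^2.
Roots (with multiplicity): -2, -2, 3.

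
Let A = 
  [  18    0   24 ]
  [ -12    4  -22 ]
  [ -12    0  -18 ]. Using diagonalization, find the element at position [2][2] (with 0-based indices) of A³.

-648

Characteristic polynomial: λ^3 - 4λ^2 - 36λ + 144 = (λ - 6)(λ - 4)(λ + 6), so the eigenvalues are -6, 4, 6.
λ=-6: eigenvector (1, -1, -1).
λ=6: eigenvector (2, -1, -1).
λ=4: eigenvector (0, 1, 0).
P = [[1, 2, 0], [-1, -1, 1], [-1, -1, 0]], D = diag(-6, 6, 4), P⁻¹ = [[-1, 0, -2], [1, 0, 1], [0, 1, -1]].
A³ = P·diag(-216, 216, 64)·P⁻¹ = [[648, 0, 864], [-432, 64, -712], [-432, 0, -648]].
The requested entry is -648.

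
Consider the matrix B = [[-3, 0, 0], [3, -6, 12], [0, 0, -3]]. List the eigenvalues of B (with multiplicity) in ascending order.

Characteristic polynomial: p(μ) = μ^3 + 12μ^2 + 45μ + 54 = (μ + 3)^2(μ + 6).
Roots (with multiplicity): -6, -3, -3.

-6, -3, -3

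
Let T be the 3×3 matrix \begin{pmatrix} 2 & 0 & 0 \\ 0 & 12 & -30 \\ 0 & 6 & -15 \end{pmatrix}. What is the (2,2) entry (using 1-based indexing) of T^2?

Characteristic polynomial: μ^3 + μ^2 - 6μ = μ(μ - 2)(μ + 3), so the eigenvalues are -3, 0, 2.
μ=2: eigenvector (1, 0, 0).
μ=0: eigenvector (0, 5, 2).
μ=-3: eigenvector (0, 2, 1).
P = [[1, 0, 0], [0, 5, 2], [0, 2, 1]], D = diag(2, 0, -3), P⁻¹ = [[1, 0, 0], [0, 1, -2], [0, -2, 5]].
T² = P·diag(4, 0, 9)·P⁻¹ = [[4, 0, 0], [0, -36, 90], [0, -18, 45]].
The requested entry is -36.

-36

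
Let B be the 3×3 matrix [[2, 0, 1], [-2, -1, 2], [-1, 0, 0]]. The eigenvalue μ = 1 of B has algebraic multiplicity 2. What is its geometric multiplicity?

B − 1I = [[1, 0, 1], [-2, -2, 2], [-1, 0, -1]].
This matrix has rank 2, so its null space has dimension 3 − 2 = 1.

1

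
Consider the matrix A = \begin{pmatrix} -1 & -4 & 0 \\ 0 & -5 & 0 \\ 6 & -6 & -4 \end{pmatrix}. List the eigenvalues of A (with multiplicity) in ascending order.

Characteristic polynomial: p(r) = r^3 + 10r^2 + 29r + 20 = (r + 1)(r + 4)(r + 5).
Roots (with multiplicity): -5, -4, -1.

-5, -4, -1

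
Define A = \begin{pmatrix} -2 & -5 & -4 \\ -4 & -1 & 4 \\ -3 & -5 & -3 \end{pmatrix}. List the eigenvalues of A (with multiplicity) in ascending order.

-6, -1, 1

Characteristic polynomial: p(s) = s^3 + 6s^2 - s - 6 = (s - 1)(s + 1)(s + 6).
Roots (with multiplicity): -6, -1, 1.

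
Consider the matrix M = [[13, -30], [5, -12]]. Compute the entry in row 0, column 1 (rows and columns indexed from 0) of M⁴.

-390

Characteristic polynomial: λ^2 - λ - 6 = (λ - 3)(λ + 2), so the eigenvalues are -2, 3.
λ=-2: eigenvector (2, 1).
λ=3: eigenvector (3, 1).
P = [[2, 3], [1, 1]], D = diag(-2, 3), P⁻¹ = [[-1, 3], [1, -2]].
M⁴ = P·diag(16, 81)·P⁻¹ = [[211, -390], [65, -114]].
The requested entry is -390.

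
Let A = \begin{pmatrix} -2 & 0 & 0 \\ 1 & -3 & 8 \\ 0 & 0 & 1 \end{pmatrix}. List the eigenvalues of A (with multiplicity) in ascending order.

Characteristic polynomial: p(λ) = λ^3 + 4λ^2 + λ - 6 = (λ - 1)(λ + 2)(λ + 3).
Roots (with multiplicity): -3, -2, 1.

-3, -2, 1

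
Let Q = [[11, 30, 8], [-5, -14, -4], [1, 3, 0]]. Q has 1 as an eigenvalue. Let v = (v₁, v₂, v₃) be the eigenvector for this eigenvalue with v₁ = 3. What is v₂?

-1

Q − 1I = [[10, 30, 8], [-5, -15, -4], [1, 3, -1]].
Solving (Q − 1I)v = 0 gives the eigenspace spanned by (3, -1, 0).
With v₁ = 3, v = (3, -1, 0), so v₂ = -1.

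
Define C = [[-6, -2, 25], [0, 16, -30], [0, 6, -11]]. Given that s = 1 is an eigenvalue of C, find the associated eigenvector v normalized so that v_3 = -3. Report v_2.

C − 1I = [[-7, -2, 25], [0, 15, -30], [0, 6, -12]].
Solving (C − 1I)v = 0 gives the eigenspace spanned by (-9, -6, -3).
With v_3 = -3, v = (-9, -6, -3), so v_2 = -6.

-6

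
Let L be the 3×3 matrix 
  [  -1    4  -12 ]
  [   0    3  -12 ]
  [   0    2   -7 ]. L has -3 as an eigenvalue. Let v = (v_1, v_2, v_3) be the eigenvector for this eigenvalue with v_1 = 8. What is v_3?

L + 3I = [[2, 4, -12], [0, 6, -12], [0, 2, -4]].
Solving (L + 3I)v = 0 gives the eigenspace spanned by (8, 8, 4).
With v_1 = 8, v = (8, 8, 4), so v_3 = 4.

4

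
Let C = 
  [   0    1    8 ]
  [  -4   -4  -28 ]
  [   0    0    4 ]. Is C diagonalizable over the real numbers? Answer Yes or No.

Characteristic polynomial: p(μ) = μ^3 - 12μ - 16 = (μ - 4)(μ + 2)^2.
μ = -2 has algebraic multiplicity 2; rank(C + 2I) = 2, so geometric multiplicity = 1.
Geometric multiplicity < algebraic multiplicity, so C is not diagonalizable.

No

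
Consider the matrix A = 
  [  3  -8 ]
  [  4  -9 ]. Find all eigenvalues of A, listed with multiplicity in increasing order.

-5, -1

Characteristic polynomial: p(μ) = μ^2 + 6μ + 5 = (μ + 1)(μ + 5).
Roots (with multiplicity): -5, -1.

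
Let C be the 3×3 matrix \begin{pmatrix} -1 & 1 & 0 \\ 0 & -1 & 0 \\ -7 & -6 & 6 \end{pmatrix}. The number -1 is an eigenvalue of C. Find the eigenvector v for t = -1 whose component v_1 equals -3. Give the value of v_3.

C + 1I = [[0, 1, 0], [0, 0, 0], [-7, -6, 7]].
Solving (C + 1I)v = 0 gives the eigenspace spanned by (-3, 0, -3).
With v_1 = -3, v = (-3, 0, -3), so v_3 = -3.

-3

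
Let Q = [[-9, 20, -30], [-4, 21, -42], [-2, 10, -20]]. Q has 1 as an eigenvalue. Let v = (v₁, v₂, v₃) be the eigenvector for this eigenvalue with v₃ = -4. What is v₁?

-8

Q − 1I = [[-10, 20, -30], [-4, 20, -42], [-2, 10, -21]].
Solving (Q − 1I)v = 0 gives the eigenspace spanned by (-8, -10, -4).
With v₃ = -4, v = (-8, -10, -4), so v₁ = -8.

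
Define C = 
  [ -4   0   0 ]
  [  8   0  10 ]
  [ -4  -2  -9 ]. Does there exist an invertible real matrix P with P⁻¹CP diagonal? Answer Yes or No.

Characteristic polynomial: p(t) = t^3 + 13t^2 + 56t + 80 = (t + 4)^2(t + 5).
t = -4 has algebraic multiplicity 2; rank(C + 4I) = 1, so geometric multiplicity = 2.
Every eigenvalue has geometric = algebraic multiplicity, so C is diagonalizable.

Yes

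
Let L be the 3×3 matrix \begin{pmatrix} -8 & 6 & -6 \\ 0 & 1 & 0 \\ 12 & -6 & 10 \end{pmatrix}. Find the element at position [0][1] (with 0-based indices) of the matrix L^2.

Characteristic polynomial: s^3 - 3s^2 - 6s + 8 = (s - 4)(s - 1)(s + 2), so the eigenvalues are -2, 1, 4.
s=1: eigenvector (2, 1, -2).
s=-2: eigenvector (1, 0, -1).
s=4: eigenvector (-1, 0, 2).
P = [[2, 1, -1], [1, 0, 0], [-2, -1, 2]], D = diag(1, -2, 4), P⁻¹ = [[0, 1, 0], [2, -2, 1], [1, 0, 1]].
L² = P·diag(1, 4, 16)·P⁻¹ = [[-8, -6, -12], [0, 1, 0], [24, 6, 28]].
The requested entry is -6.

-6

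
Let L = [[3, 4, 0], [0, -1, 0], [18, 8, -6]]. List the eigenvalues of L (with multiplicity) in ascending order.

Characteristic polynomial: p(s) = s^3 + 4s^2 - 15s - 18 = (s - 3)(s + 1)(s + 6).
Roots (with multiplicity): -6, -1, 3.

-6, -1, 3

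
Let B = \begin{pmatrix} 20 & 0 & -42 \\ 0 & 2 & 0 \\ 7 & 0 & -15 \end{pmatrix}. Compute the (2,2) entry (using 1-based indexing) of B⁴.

Characteristic polynomial: t^3 - 7t^2 + 4t + 12 = (t - 6)(t - 2)(t + 1), so the eigenvalues are -1, 2, 6.
t=-1: eigenvector (2, 0, 1).
t=2: eigenvector (0, 1, 0).
t=6: eigenvector (3, 0, 1).
P = [[2, 0, 3], [0, 1, 0], [1, 0, 1]], D = diag(-1, 2, 6), P⁻¹ = [[-1, 0, 3], [0, 1, 0], [1, 0, -2]].
B⁴ = P·diag(1, 16, 1296)·P⁻¹ = [[3886, 0, -7770], [0, 16, 0], [1295, 0, -2589]].
The requested entry is 16.

16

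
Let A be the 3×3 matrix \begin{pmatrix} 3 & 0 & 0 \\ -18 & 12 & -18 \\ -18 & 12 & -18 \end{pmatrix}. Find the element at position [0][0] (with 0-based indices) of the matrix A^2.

9

Characteristic polynomial: s^3 + 3s^2 - 18s = s(s - 3)(s + 6), so the eigenvalues are -6, 0, 3.
s=3: eigenvector (1, -2, -2).
s=-6: eigenvector (0, 1, 1).
s=0: eigenvector (0, 3, 2).
P = [[1, 0, 0], [-2, 1, 3], [-2, 1, 2]], D = diag(3, -6, 0), P⁻¹ = [[1, 0, 0], [2, -2, 3], [0, 1, -1]].
A² = P·diag(9, 36, 0)·P⁻¹ = [[9, 0, 0], [54, -72, 108], [54, -72, 108]].
The requested entry is 9.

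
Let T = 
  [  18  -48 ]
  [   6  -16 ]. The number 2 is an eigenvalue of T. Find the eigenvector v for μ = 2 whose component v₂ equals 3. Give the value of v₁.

9

T − 2I = [[16, -48], [6, -18]].
Solving (T − 2I)v = 0 gives the eigenspace spanned by (9, 3).
With v₂ = 3, v = (9, 3), so v₁ = 9.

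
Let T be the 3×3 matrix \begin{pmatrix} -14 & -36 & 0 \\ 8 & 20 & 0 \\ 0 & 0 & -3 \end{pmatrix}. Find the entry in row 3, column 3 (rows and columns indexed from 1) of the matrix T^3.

Characteristic polynomial: r^3 - 3r^2 - 10r + 24 = (r - 4)(r - 2)(r + 3), so the eigenvalues are -3, 2, 4.
r=4: eigenvector (-2, 1, 0).
r=2: eigenvector (9, -4, 0).
r=-3: eigenvector (0, 0, 1).
P = [[-2, 9, 0], [1, -4, 0], [0, 0, 1]], D = diag(4, 2, -3), P⁻¹ = [[4, 9, 0], [1, 2, 0], [0, 0, 1]].
T³ = P·diag(64, 8, -27)·P⁻¹ = [[-440, -1008, 0], [224, 512, 0], [0, 0, -27]].
The requested entry is -27.

-27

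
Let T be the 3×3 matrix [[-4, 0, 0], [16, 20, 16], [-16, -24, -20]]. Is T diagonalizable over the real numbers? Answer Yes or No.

Yes

Characteristic polynomial: p(λ) = λ^3 + 4λ^2 - 16λ - 64 = (λ - 4)(λ + 4)^2.
λ = -4 has algebraic multiplicity 2; rank(T + 4I) = 1, so geometric multiplicity = 2.
Every eigenvalue has geometric = algebraic multiplicity, so T is diagonalizable.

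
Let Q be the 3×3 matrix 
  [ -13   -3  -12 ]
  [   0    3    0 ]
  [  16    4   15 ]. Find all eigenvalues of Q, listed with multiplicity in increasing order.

-1, 3, 3

Characteristic polynomial: p(s) = s^3 - 5s^2 + 3s + 9 = (s - 3)^2(s + 1).
Roots (with multiplicity): -1, 3, 3.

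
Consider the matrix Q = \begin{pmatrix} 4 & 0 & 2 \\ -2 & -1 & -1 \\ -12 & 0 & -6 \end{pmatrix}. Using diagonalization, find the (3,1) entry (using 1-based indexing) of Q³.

-48

Characteristic polynomial: s^3 + 3s^2 + 2s = s(s + 1)(s + 2), so the eigenvalues are -2, -1, 0.
s=0: eigenvector (1, 0, -2).
s=-2: eigenvector (-1, 1, 3).
s=-1: eigenvector (0, 1, 0).
P = [[1, -1, 0], [0, 1, 1], [-2, 3, 0]], D = diag(0, -2, -1), P⁻¹ = [[3, 0, 1], [2, 0, 1], [-2, 1, -1]].
Q³ = P·diag(0, -8, -1)·P⁻¹ = [[16, 0, 8], [-14, -1, -7], [-48, 0, -24]].
The requested entry is -48.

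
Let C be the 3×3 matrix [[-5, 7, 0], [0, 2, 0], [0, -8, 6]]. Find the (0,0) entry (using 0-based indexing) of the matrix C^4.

625

Characteristic polynomial: λ^3 - 3λ^2 - 28λ + 60 = (λ - 6)(λ - 2)(λ + 5), so the eigenvalues are -5, 2, 6.
λ=-5: eigenvector (1, 0, 0).
λ=2: eigenvector (1, 1, 2).
λ=6: eigenvector (0, 0, 1).
P = [[1, 1, 0], [0, 1, 0], [0, 2, 1]], D = diag(-5, 2, 6), P⁻¹ = [[1, -1, 0], [0, 1, 0], [0, -2, 1]].
C⁴ = P·diag(625, 16, 1296)·P⁻¹ = [[625, -609, 0], [0, 16, 0], [0, -2560, 1296]].
The requested entry is 625.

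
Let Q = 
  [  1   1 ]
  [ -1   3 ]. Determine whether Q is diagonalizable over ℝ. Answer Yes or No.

Characteristic polynomial: p(t) = t^2 - 4t + 4 = (t - 2)^2.
t = 2 has algebraic multiplicity 2; rank(Q − 2I) = 1, so geometric multiplicity = 1.
Geometric multiplicity < algebraic multiplicity, so Q is not diagonalizable.

No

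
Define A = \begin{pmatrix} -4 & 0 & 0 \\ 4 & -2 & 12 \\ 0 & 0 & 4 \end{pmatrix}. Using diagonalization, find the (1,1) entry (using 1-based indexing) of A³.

Characteristic polynomial: r^3 + 2r^2 - 16r - 32 = (r - 4)(r + 2)(r + 4), so the eigenvalues are -4, -2, 4.
r=4: eigenvector (0, 2, 1).
r=-2: eigenvector (0, 1, 0).
r=-4: eigenvector (1, -2, 0).
P = [[0, 0, 1], [2, 1, -2], [1, 0, 0]], D = diag(4, -2, -4), P⁻¹ = [[0, 0, 1], [2, 1, -2], [1, 0, 0]].
A³ = P·diag(64, -8, -64)·P⁻¹ = [[-64, 0, 0], [112, -8, 144], [0, 0, 64]].
The requested entry is -64.

-64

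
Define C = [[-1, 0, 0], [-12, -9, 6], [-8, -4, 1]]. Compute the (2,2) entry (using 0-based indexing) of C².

Characteristic polynomial: λ^3 + 9λ^2 + 23λ + 15 = (λ + 1)(λ + 3)(λ + 5), so the eigenvalues are -5, -3, -1.
λ=-1: eigenvector (1, -3, -2).
λ=-5: eigenvector (0, 3, 2).
λ=-3: eigenvector (0, 1, 1).
P = [[1, 0, 0], [-3, 3, 1], [-2, 2, 1]], D = diag(-1, -5, -3), P⁻¹ = [[1, 0, 0], [1, 1, -1], [0, -2, 3]].
C² = P·diag(1, 25, 9)·P⁻¹ = [[1, 0, 0], [72, 57, -48], [48, 32, -23]].
The requested entry is -23.

-23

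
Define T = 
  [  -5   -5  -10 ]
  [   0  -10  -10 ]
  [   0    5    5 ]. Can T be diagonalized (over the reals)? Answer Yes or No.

Characteristic polynomial: p(λ) = λ^3 + 10λ^2 + 25λ = λ(λ + 5)^2.
λ = -5 has algebraic multiplicity 2; rank(T + 5I) = 1, so geometric multiplicity = 2.
Every eigenvalue has geometric = algebraic multiplicity, so T is diagonalizable.

Yes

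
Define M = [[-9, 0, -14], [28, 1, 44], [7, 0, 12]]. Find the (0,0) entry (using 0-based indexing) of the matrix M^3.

Characteristic polynomial: r^3 - 4r^2 - 7r + 10 = (r - 5)(r - 1)(r + 2), so the eigenvalues are -2, 1, 5.
r=-2: eigenvector (2, -4, -1).
r=5: eigenvector (-1, 4, 1).
r=1: eigenvector (0, 1, 0).
P = [[2, -1, 0], [-4, 4, 1], [-1, 1, 0]], D = diag(-2, 5, 1), P⁻¹ = [[1, 0, 1], [1, 0, 2], [0, 1, -4]].
M³ = P·diag(-8, 125, 1)·P⁻¹ = [[-141, 0, -266], [532, 1, 1028], [133, 0, 258]].
The requested entry is -141.

-141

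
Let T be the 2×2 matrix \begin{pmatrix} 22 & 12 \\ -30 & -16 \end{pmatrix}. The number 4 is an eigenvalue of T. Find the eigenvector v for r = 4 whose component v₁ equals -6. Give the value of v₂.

T − 4I = [[18, 12], [-30, -20]].
Solving (T − 4I)v = 0 gives the eigenspace spanned by (-6, 9).
With v₁ = -6, v = (-6, 9), so v₂ = 9.

9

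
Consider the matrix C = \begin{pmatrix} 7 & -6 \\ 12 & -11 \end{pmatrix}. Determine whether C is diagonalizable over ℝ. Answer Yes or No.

Characteristic polynomial: p(μ) = μ^2 + 4μ - 5 = (μ - 1)(μ + 5).
All 2 eigenvalues are distinct, so C is diagonalizable.

Yes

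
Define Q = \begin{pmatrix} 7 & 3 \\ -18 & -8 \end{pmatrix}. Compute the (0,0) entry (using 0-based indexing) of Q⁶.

Characteristic polynomial: μ^2 + μ - 2 = (μ - 1)(μ + 2), so the eigenvalues are -2, 1.
μ=1: eigenvector (1, -2).
μ=-2: eigenvector (-1, 3).
P = [[1, -1], [-2, 3]], D = diag(1, -2), P⁻¹ = [[3, 1], [2, 1]].
Q⁶ = P·diag(1, 64)·P⁻¹ = [[-125, -63], [378, 190]].
The requested entry is -125.

-125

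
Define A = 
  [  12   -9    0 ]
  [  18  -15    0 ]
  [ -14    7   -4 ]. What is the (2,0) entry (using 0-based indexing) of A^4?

Characteristic polynomial: λ^3 + 7λ^2 - 6λ - 72 = (λ - 3)(λ + 4)(λ + 6), so the eigenvalues are -6, -4, 3.
λ=-6: eigenvector (-1, -2, 0).
λ=3: eigenvector (1, 1, -1).
λ=-4: eigenvector (0, 0, 1).
P = [[-1, 1, 0], [-2, 1, 0], [0, -1, 1]], D = diag(-6, 3, -4), P⁻¹ = [[1, -1, 0], [2, -1, 0], [2, -1, 1]].
A⁴ = P·diag(1296, 81, 256)·P⁻¹ = [[-1134, 1215, 0], [-2430, 2511, 0], [350, -175, 256]].
The requested entry is 350.

350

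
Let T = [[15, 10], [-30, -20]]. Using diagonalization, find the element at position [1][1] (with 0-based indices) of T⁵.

-12500

Characteristic polynomial: λ^2 + 5λ = λ(λ + 5), so the eigenvalues are -5, 0.
λ=-5: eigenvector (1, -2).
λ=0: eigenvector (2, -3).
P = [[1, 2], [-2, -3]], D = diag(-5, 0), P⁻¹ = [[-3, -2], [2, 1]].
T⁵ = P·diag(-3125, 0)·P⁻¹ = [[9375, 6250], [-18750, -12500]].
The requested entry is -12500.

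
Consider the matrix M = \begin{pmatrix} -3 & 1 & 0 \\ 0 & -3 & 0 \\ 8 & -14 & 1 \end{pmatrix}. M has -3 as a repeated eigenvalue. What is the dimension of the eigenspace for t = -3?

1

M + 3I = [[0, 1, 0], [0, 0, 0], [8, -14, 4]].
This matrix has rank 2, so its null space has dimension 3 − 2 = 1.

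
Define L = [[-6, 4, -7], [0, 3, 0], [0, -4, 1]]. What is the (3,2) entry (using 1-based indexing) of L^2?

-16

Characteristic polynomial: s^3 + 2s^2 - 21s + 18 = (s - 3)(s - 1)(s + 6), so the eigenvalues are -6, 1, 3.
s=-6: eigenvector (1, 0, 0).
s=1: eigenvector (-1, 0, 1).
s=3: eigenvector (2, 1, -2).
P = [[1, -1, 2], [0, 0, 1], [0, 1, -2]], D = diag(-6, 1, 3), P⁻¹ = [[1, 0, 1], [0, 2, 1], [0, 1, 0]].
L² = P·diag(36, 1, 9)·P⁻¹ = [[36, 16, 35], [0, 9, 0], [0, -16, 1]].
The requested entry is -16.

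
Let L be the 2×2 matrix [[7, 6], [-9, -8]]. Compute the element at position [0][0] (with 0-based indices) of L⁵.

67

Characteristic polynomial: s^2 + s - 2 = (s - 1)(s + 2), so the eigenvalues are -2, 1.
s=-2: eigenvector (-2, 3).
s=1: eigenvector (1, -1).
P = [[-2, 1], [3, -1]], D = diag(-2, 1), P⁻¹ = [[1, 1], [3, 2]].
L⁵ = P·diag(-32, 1)·P⁻¹ = [[67, 66], [-99, -98]].
The requested entry is 67.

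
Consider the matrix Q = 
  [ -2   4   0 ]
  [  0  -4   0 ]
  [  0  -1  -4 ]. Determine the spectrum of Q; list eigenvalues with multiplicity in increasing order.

Characteristic polynomial: p(s) = s^3 + 10s^2 + 32s + 32 = (s + 2)(s + 4)^2.
Roots (with multiplicity): -4, -4, -2.

-4, -4, -2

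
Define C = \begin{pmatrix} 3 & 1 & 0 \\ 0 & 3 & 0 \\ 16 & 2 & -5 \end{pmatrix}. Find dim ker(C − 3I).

1

C − 3I = [[0, 1, 0], [0, 0, 0], [16, 2, -8]].
This matrix has rank 2, so its null space has dimension 3 − 2 = 1.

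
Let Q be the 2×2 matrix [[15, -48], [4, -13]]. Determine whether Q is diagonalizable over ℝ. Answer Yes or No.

Yes

Characteristic polynomial: p(r) = r^2 - 2r - 3 = (r - 3)(r + 1).
All 2 eigenvalues are distinct, so Q is diagonalizable.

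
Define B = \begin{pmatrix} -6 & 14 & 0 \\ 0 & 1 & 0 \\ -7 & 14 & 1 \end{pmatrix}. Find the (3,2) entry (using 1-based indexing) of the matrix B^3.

434

Characteristic polynomial: t^3 + 4t^2 - 11t + 6 = (t - 1)^2(t + 6), so the eigenvalues are -6, 1, 1.
t=-6: eigenvector (1, 0, 1).
t=1: eigenvector (2, 1, -2).
t=1: eigenvector (0, 0, 1).
P = [[1, 2, 0], [0, 1, 0], [1, -2, 1]], D = diag(-6, 1, 1), P⁻¹ = [[1, -2, 0], [0, 1, 0], [-1, 4, 1]].
B³ = P·diag(-216, 1, 1)·P⁻¹ = [[-216, 434, 0], [0, 1, 0], [-217, 434, 1]].
The requested entry is 434.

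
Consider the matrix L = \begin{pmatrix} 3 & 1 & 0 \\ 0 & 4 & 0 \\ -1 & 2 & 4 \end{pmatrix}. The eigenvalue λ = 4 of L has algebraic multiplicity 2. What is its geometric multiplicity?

L − 4I = [[-1, 1, 0], [0, 0, 0], [-1, 2, 0]].
This matrix has rank 2, so its null space has dimension 3 − 2 = 1.

1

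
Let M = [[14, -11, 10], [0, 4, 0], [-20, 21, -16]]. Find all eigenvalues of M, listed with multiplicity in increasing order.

Characteristic polynomial: p(λ) = λ^3 - 2λ^2 - 32λ + 96 = (λ - 4)^2(λ + 6).
Roots (with multiplicity): -6, 4, 4.

-6, 4, 4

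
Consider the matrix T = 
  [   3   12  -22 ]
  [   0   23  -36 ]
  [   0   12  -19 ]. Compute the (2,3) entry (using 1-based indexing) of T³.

Characteristic polynomial: r^3 - 7r^2 + 7r + 15 = (r - 5)(r - 3)(r + 1), so the eigenvalues are -1, 3, 5.
r=3: eigenvector (1, 0, 0).
r=-1: eigenvector (-2, -3, -2).
r=5: eigenvector (1, 2, 1).
P = [[1, -2, 1], [0, -3, 2], [0, -2, 1]], D = diag(3, -1, 5), P⁻¹ = [[1, 0, -1], [0, 1, -2], [0, 2, -3]].
T³ = P·diag(27, -1, 125)·P⁻¹ = [[27, 252, -406], [0, 503, -756], [0, 252, -379]].
The requested entry is -756.

-756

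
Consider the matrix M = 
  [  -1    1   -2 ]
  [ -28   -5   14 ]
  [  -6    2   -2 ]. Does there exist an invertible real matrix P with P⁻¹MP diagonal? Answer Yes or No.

Characteristic polynomial: p(r) = r^3 + 8r^2 + 5r - 50 = (r - 2)(r + 5)^2.
r = -5 has algebraic multiplicity 2; rank(M + 5I) = 2, so geometric multiplicity = 1.
Geometric multiplicity < algebraic multiplicity, so M is not diagonalizable.

No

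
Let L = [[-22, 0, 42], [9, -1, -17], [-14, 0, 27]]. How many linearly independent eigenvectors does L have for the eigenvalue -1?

1

L + 1I = [[-21, 0, 42], [9, 0, -17], [-14, 0, 28]].
This matrix has rank 2, so its null space has dimension 3 − 2 = 1.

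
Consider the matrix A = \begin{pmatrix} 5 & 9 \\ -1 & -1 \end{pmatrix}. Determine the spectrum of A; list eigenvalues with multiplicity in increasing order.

2, 2

Characteristic polynomial: p(s) = s^2 - 4s + 4 = (s - 2)^2.
Roots (with multiplicity): 2, 2.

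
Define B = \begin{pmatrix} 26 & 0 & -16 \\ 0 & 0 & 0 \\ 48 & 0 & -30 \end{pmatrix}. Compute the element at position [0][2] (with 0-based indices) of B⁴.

2560

Characteristic polynomial: λ^3 + 4λ^2 - 12λ = λ(λ - 2)(λ + 6), so the eigenvalues are -6, 0, 2.
λ=0: eigenvector (0, 1, 0).
λ=-6: eigenvector (1, 0, 2).
λ=2: eigenvector (-2, 0, -3).
P = [[0, 1, -2], [1, 0, 0], [0, 2, -3]], D = diag(0, -6, 2), P⁻¹ = [[0, 1, 0], [-3, 0, 2], [-2, 0, 1]].
B⁴ = P·diag(0, 1296, 16)·P⁻¹ = [[-3824, 0, 2560], [0, 0, 0], [-7680, 0, 5136]].
The requested entry is 2560.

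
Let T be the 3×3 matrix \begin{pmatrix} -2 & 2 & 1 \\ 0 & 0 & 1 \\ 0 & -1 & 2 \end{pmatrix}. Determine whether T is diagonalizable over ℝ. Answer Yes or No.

No

Characteristic polynomial: p(μ) = μ^3 - 3μ + 2 = (μ - 1)^2(μ + 2).
μ = 1 has algebraic multiplicity 2; rank(T − 1I) = 2, so geometric multiplicity = 1.
Geometric multiplicity < algebraic multiplicity, so T is not diagonalizable.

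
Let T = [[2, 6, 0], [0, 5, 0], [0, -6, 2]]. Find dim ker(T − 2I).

T − 2I = [[0, 6, 0], [0, 3, 0], [0, -6, 0]].
This matrix has rank 1, so its null space has dimension 3 − 1 = 2.

2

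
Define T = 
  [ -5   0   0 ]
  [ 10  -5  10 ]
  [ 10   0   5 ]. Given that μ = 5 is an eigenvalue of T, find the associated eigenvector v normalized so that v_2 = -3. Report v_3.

T − 5I = [[-10, 0, 0], [10, -10, 10], [10, 0, 0]].
Solving (T − 5I)v = 0 gives the eigenspace spanned by (0, -3, -3).
With v_2 = -3, v = (0, -3, -3), so v_3 = -3.

-3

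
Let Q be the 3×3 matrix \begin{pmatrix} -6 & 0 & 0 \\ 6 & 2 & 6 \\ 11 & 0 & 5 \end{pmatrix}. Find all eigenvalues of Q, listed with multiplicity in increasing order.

-6, 2, 5

Characteristic polynomial: p(μ) = μ^3 - μ^2 - 32μ + 60 = (μ - 5)(μ - 2)(μ + 6).
Roots (with multiplicity): -6, 2, 5.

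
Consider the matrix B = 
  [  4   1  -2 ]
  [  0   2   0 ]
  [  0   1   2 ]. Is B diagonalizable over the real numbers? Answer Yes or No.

Characteristic polynomial: p(r) = r^3 - 8r^2 + 20r - 16 = (r - 4)(r - 2)^2.
r = 2 has algebraic multiplicity 2; rank(B − 2I) = 2, so geometric multiplicity = 1.
Geometric multiplicity < algebraic multiplicity, so B is not diagonalizable.

No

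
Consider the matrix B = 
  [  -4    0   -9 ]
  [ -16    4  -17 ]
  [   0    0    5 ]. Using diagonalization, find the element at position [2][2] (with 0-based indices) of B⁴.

625

Characteristic polynomial: s^3 - 5s^2 - 16s + 80 = (s - 5)(s - 4)(s + 4), so the eigenvalues are -4, 4, 5.
s=-4: eigenvector (1, 2, 0).
s=4: eigenvector (0, 1, 0).
s=5: eigenvector (1, 1, -1).
P = [[1, 0, 1], [2, 1, 1], [0, 0, -1]], D = diag(-4, 4, 5), P⁻¹ = [[1, 0, 1], [-2, 1, -1], [0, 0, -1]].
B⁴ = P·diag(256, 256, 625)·P⁻¹ = [[256, 0, -369], [0, 256, -369], [0, 0, 625]].
The requested entry is 625.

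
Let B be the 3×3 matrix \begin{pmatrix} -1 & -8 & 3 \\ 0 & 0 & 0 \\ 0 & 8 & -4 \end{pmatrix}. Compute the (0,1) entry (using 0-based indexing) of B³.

Characteristic polynomial: t^3 + 5t^2 + 4t = t(t + 1)(t + 4), so the eigenvalues are -4, -1, 0.
t=-1: eigenvector (1, 0, 0).
t=0: eigenvector (-2, 1, 2).
t=-4: eigenvector (-1, 0, 1).
P = [[1, -2, -1], [0, 1, 0], [0, 2, 1]], D = diag(-1, 0, -4), P⁻¹ = [[1, 0, 1], [0, 1, 0], [0, -2, 1]].
B³ = P·diag(-1, 0, -64)·P⁻¹ = [[-1, -128, 63], [0, 0, 0], [0, 128, -64]].
The requested entry is -128.

-128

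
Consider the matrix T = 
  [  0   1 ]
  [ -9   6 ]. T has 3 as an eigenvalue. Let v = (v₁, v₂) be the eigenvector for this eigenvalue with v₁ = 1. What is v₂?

3

T − 3I = [[-3, 1], [-9, 3]].
Solving (T − 3I)v = 0 gives the eigenspace spanned by (1, 3).
With v₁ = 1, v = (1, 3), so v₂ = 3.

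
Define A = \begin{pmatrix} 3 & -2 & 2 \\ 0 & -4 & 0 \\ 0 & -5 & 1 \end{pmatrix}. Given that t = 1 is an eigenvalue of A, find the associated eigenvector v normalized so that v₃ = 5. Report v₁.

A − 1I = [[2, -2, 2], [0, -5, 0], [0, -5, 0]].
Solving (A − 1I)v = 0 gives the eigenspace spanned by (-5, 0, 5).
With v₃ = 5, v = (-5, 0, 5), so v₁ = -5.

-5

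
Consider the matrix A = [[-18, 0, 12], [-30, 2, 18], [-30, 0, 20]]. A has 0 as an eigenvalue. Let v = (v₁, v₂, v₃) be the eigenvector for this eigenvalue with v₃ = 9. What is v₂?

9

A = [[-18, 0, 12], [-30, 2, 18], [-30, 0, 20]].
Solving (A)v = 0 gives the eigenspace spanned by (6, 9, 9).
With v₃ = 9, v = (6, 9, 9), so v₂ = 9.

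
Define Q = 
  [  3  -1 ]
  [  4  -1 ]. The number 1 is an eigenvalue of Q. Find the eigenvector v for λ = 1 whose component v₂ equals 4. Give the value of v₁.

2

Q − 1I = [[2, -1], [4, -2]].
Solving (Q − 1I)v = 0 gives the eigenspace spanned by (2, 4).
With v₂ = 4, v = (2, 4), so v₁ = 2.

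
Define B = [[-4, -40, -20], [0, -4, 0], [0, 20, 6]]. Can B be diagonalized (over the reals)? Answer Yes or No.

Characteristic polynomial: p(λ) = λ^3 + 2λ^2 - 32λ - 96 = (λ - 6)(λ + 4)^2.
λ = -4 has algebraic multiplicity 2; rank(B + 4I) = 1, so geometric multiplicity = 2.
Every eigenvalue has geometric = algebraic multiplicity, so B is diagonalizable.

Yes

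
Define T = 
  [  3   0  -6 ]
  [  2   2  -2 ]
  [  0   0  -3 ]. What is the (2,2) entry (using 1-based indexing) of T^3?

8

Characteristic polynomial: s^3 - 2s^2 - 9s + 18 = (s - 3)(s - 2)(s + 3), so the eigenvalues are -3, 2, 3.
s=-3: eigenvector (1, 0, 1).
s=2: eigenvector (0, 1, 0).
s=3: eigenvector (1, 2, 0).
P = [[1, 0, 1], [0, 1, 2], [1, 0, 0]], D = diag(-3, 2, 3), P⁻¹ = [[0, 0, 1], [-2, 1, 2], [1, 0, -1]].
T³ = P·diag(-27, 8, 27)·P⁻¹ = [[27, 0, -54], [38, 8, -38], [0, 0, -27]].
The requested entry is 8.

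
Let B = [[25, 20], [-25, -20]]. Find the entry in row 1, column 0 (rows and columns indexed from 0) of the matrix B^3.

-625

Characteristic polynomial: μ^2 - 5μ = μ(μ - 5), so the eigenvalues are 0, 5.
μ=0: eigenvector (-4, 5).
μ=5: eigenvector (-1, 1).
P = [[-4, -1], [5, 1]], D = diag(0, 5), P⁻¹ = [[1, 1], [-5, -4]].
B³ = P·diag(0, 125)·P⁻¹ = [[625, 500], [-625, -500]].
The requested entry is -625.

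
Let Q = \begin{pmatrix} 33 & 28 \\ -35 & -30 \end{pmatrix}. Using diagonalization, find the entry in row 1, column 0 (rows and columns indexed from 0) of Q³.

Characteristic polynomial: λ^2 - 3λ - 10 = (λ - 5)(λ + 2), so the eigenvalues are -2, 5.
λ=-2: eigenvector (-4, 5).
λ=5: eigenvector (1, -1).
P = [[-4, 1], [5, -1]], D = diag(-2, 5), P⁻¹ = [[1, 1], [5, 4]].
Q³ = P·diag(-8, 125)·P⁻¹ = [[657, 532], [-665, -540]].
The requested entry is -665.

-665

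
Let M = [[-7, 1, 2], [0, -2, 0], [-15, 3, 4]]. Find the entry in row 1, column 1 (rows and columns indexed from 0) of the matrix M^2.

4

Characteristic polynomial: λ^3 + 5λ^2 + 8λ + 4 = (λ + 1)(λ + 2)^2, so the eigenvalues are -2, -2, -1.
λ=-1: eigenvector (1, 0, 3).
λ=-2: eigenvector (-1, 1, -3).
λ=-2: eigenvector (-2, 0, -5).
P = [[1, -1, -2], [0, 1, 0], [3, -3, -5]], D = diag(-1, -2, -2), P⁻¹ = [[-5, 1, 2], [0, 1, 0], [-3, 0, 1]].
M² = P·diag(1, 4, 4)·P⁻¹ = [[19, -3, -6], [0, 4, 0], [45, -9, -14]].
The requested entry is 4.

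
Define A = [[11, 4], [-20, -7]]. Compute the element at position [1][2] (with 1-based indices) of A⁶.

1456

Characteristic polynomial: t^2 - 4t + 3 = (t - 3)(t - 1), so the eigenvalues are 1, 3.
t=1: eigenvector (-2, 5).
t=3: eigenvector (1, -2).
P = [[-2, 1], [5, -2]], D = diag(1, 3), P⁻¹ = [[2, 1], [5, 2]].
A⁶ = P·diag(1, 729)·P⁻¹ = [[3641, 1456], [-7280, -2911]].
The requested entry is 1456.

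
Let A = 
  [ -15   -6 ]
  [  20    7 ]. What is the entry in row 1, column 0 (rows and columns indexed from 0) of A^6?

-148960

Characteristic polynomial: λ^2 + 8λ + 15 = (λ + 3)(λ + 5), so the eigenvalues are -5, -3.
λ=-3: eigenvector (1, -2).
λ=-5: eigenvector (3, -5).
P = [[1, 3], [-2, -5]], D = diag(-3, -5), P⁻¹ = [[-5, -3], [2, 1]].
A⁶ = P·diag(729, 15625)·P⁻¹ = [[90105, 44688], [-148960, -73751]].
The requested entry is -148960.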